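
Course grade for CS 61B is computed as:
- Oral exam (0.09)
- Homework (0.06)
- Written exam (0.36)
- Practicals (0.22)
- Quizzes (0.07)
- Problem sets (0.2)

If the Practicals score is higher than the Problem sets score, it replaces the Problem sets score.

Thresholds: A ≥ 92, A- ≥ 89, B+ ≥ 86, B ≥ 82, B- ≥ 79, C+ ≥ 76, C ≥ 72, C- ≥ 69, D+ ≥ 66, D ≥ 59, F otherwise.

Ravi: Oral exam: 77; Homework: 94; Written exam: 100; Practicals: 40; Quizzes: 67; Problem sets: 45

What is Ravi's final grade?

C-

Practicals (40) ≤ Problem sets (45), so Problem sets stays at 45.
Weighted total:
  Oral exam 77 × 0.09 = 6.93
  Homework 94 × 0.06 = 5.64
  Written exam 100 × 0.36 = 36
  Practicals 40 × 0.22 = 8.8
  Quizzes 67 × 0.07 = 4.69
  Problem sets 45 × 0.2 = 9
Sum = 71.06
71.06 is ≥ 69 and < 72 → C-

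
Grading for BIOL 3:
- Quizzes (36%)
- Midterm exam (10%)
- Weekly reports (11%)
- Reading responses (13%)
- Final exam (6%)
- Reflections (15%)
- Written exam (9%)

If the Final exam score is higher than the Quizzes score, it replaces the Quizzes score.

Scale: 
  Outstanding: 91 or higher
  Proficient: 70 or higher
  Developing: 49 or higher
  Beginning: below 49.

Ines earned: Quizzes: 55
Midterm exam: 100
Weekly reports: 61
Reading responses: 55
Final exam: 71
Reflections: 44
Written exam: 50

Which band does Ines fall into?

Developing

Final exam (71) > Quizzes (55), so Quizzes counts as 71.
Weighted total:
  Quizzes 71 × 0.36 = 25.56
  Midterm exam 100 × 0.1 = 10
  Weekly reports 61 × 0.11 = 6.71
  Reading responses 55 × 0.13 = 7.15
  Final exam 71 × 0.06 = 4.26
  Reflections 44 × 0.15 = 6.6
  Written exam 50 × 0.09 = 4.5
Sum = 64.78
64.78 is ≥ 49 and < 70 → Developing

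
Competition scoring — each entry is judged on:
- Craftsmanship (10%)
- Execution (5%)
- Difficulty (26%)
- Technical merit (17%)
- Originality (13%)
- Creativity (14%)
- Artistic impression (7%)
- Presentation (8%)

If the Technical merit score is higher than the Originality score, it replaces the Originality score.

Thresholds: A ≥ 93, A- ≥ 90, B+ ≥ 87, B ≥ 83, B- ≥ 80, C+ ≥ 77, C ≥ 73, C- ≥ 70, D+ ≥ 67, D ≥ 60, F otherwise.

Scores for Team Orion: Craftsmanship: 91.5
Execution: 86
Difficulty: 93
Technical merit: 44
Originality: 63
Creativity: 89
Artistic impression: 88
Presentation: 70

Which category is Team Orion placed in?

Technical merit (44) ≤ Originality (63), so Originality stays at 63.
Weighted total:
  Craftsmanship 91.5 × 0.1 = 9.15
  Execution 86 × 0.05 = 4.3
  Difficulty 93 × 0.26 = 24.18
  Technical merit 44 × 0.17 = 7.48
  Originality 63 × 0.13 = 8.19
  Creativity 89 × 0.14 = 12.46
  Artistic impression 88 × 0.07 = 6.16
  Presentation 70 × 0.08 = 5.6
Sum = 77.52
77.52 is ≥ 77 and < 80 → C+

C+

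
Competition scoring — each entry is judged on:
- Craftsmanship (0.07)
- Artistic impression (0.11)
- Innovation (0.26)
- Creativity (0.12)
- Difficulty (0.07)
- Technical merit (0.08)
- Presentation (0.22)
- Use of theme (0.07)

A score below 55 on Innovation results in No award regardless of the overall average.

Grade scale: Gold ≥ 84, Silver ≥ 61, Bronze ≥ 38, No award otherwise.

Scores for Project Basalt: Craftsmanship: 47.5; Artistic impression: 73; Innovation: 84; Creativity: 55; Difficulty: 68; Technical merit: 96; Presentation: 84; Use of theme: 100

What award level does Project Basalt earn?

Silver

Innovation score 84 ≥ 55: minimum met.
Weighted total:
  Craftsmanship 47.5 × 0.07 = 3.325
  Artistic impression 73 × 0.11 = 8.03
  Innovation 84 × 0.26 = 21.84
  Creativity 55 × 0.12 = 6.6
  Difficulty 68 × 0.07 = 4.76
  Technical merit 96 × 0.08 = 7.68
  Presentation 84 × 0.22 = 18.48
  Use of theme 100 × 0.07 = 7
Sum = 77.715
77.715 is ≥ 61 and < 84 → Silver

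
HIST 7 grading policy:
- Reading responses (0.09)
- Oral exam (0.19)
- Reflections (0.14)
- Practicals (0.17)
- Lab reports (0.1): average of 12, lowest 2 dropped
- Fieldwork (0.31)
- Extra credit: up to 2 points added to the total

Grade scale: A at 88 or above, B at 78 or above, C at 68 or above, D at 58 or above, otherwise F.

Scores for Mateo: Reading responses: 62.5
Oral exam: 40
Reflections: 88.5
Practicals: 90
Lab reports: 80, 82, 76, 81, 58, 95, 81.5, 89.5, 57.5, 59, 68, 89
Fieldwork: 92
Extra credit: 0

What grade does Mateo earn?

C

Lab reports: drop 57.5, 58 → average of remaining 10 = 801/10 = 80.1
Weighted total:
  Reading responses 62.5 × 0.09 = 5.625
  Oral exam 40 × 0.19 = 7.6
  Reflections 88.5 × 0.14 = 12.39
  Practicals 90 × 0.17 = 15.3
  Lab reports 80.1 × 0.1 = 8.01
  Fieldwork 92 × 0.31 = 28.52
Sum = 77.445
Extra credit: 77.445 + 0 = 77.445
77.445 is ≥ 68 and < 78 → C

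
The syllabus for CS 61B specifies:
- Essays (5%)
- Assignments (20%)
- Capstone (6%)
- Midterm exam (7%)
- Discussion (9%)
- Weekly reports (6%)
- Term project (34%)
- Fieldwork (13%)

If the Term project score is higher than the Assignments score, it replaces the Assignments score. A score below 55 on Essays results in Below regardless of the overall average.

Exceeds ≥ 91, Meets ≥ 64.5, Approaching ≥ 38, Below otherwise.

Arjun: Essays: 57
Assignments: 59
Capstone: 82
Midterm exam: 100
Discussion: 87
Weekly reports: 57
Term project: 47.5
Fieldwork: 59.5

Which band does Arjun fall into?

Term project (47.5) ≤ Assignments (59), so Assignments stays at 59.
Essays score 57 ≥ 55: minimum met.
Weighted total:
  Essays 57 × 0.05 = 2.85
  Assignments 59 × 0.2 = 11.8
  Capstone 82 × 0.06 = 4.92
  Midterm exam 100 × 0.07 = 7
  Discussion 87 × 0.09 = 7.83
  Weekly reports 57 × 0.06 = 3.42
  Term project 47.5 × 0.34 = 16.15
  Fieldwork 59.5 × 0.13 = 7.735
Sum = 61.705
61.705 is ≥ 38 and < 64.5 → Approaching

Approaching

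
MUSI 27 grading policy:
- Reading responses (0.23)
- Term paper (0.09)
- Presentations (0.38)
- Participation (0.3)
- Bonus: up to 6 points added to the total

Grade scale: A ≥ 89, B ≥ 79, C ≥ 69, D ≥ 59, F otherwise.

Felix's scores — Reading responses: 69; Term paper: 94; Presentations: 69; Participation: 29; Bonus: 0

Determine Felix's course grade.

D

Weighted total:
  Reading responses 69 × 0.23 = 15.87
  Term paper 94 × 0.09 = 8.46
  Presentations 69 × 0.38 = 26.22
  Participation 29 × 0.3 = 8.7
Sum = 59.25
Bonus: 59.25 + 0 = 59.25
59.25 is ≥ 59 and < 69 → D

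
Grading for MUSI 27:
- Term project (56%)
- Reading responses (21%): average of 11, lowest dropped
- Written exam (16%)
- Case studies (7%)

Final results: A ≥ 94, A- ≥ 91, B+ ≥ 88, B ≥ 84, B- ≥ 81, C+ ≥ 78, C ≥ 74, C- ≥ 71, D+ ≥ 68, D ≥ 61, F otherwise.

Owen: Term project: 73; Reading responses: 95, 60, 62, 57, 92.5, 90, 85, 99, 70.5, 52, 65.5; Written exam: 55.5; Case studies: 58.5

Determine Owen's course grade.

Reading responses: drop 52 → average of remaining 10 = 776.5/10 = 77.65
Weighted total:
  Term project 73 × 0.56 = 40.88
  Reading responses 77.65 × 0.21 = 16.3065
  Written exam 55.5 × 0.16 = 8.88
  Case studies 58.5 × 0.07 = 4.095
Sum = 70.1615
70.1615 is ≥ 68 and < 71 → D+

D+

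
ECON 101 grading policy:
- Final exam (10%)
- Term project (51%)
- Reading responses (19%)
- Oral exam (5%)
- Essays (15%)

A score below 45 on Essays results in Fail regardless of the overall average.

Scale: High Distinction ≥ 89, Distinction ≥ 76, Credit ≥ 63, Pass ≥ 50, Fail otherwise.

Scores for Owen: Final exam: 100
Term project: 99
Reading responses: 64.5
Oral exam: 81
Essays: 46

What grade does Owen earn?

Essays score 46 ≥ 45: minimum met.
Weighted total:
  Final exam 100 × 0.1 = 10
  Term project 99 × 0.51 = 50.49
  Reading responses 64.5 × 0.19 = 12.255
  Oral exam 81 × 0.05 = 4.05
  Essays 46 × 0.15 = 6.9
Sum = 83.695
83.695 is ≥ 76 and < 89 → Distinction

Distinction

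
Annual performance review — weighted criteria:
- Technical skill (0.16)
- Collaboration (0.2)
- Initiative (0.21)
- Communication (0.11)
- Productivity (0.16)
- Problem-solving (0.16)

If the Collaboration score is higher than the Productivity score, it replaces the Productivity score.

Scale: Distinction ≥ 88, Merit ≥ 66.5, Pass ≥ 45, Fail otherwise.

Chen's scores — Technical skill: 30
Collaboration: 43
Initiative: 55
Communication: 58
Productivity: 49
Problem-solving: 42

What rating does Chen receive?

Collaboration (43) ≤ Productivity (49), so Productivity stays at 49.
Weighted total:
  Technical skill 30 × 0.16 = 4.8
  Collaboration 43 × 0.2 = 8.6
  Initiative 55 × 0.21 = 11.55
  Communication 58 × 0.11 = 6.38
  Productivity 49 × 0.16 = 7.84
  Problem-solving 42 × 0.16 = 6.72
Sum = 45.89
45.89 is ≥ 45 and < 66.5 → Pass

Pass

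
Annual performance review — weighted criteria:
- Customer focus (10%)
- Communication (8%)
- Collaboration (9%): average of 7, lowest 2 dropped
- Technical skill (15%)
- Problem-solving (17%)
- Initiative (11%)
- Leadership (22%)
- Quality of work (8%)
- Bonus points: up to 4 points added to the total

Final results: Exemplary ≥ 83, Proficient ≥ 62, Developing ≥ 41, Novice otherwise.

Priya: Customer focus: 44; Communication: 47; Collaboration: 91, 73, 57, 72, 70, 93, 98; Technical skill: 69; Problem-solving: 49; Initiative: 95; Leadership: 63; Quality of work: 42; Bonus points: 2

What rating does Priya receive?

Collaboration: drop 57, 70 → average of remaining 5 = 427/5 = 85.4
Weighted total:
  Customer focus 44 × 0.1 = 4.4
  Communication 47 × 0.08 = 3.76
  Collaboration 85.4 × 0.09 = 7.686
  Technical skill 69 × 0.15 = 10.35
  Problem-solving 49 × 0.17 = 8.33
  Initiative 95 × 0.11 = 10.45
  Leadership 63 × 0.22 = 13.86
  Quality of work 42 × 0.08 = 3.36
Sum = 62.196
Bonus points: 62.196 + 2 = 64.196
64.196 is ≥ 62 and < 83 → Proficient

Proficient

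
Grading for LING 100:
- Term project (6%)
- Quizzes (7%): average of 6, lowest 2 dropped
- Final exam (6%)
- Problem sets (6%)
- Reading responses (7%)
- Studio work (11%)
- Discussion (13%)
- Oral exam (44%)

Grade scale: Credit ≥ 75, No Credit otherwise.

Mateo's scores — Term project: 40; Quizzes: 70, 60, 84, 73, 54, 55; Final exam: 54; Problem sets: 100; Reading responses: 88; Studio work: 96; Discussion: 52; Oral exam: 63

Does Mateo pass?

Quizzes: drop 54, 55 → average of remaining 4 = 287/4 = 71.75
Weighted total:
  Term project 40 × 0.06 = 2.4
  Quizzes 71.75 × 0.07 = 5.0225
  Final exam 54 × 0.06 = 3.24
  Problem sets 100 × 0.06 = 6
  Reading responses 88 × 0.07 = 6.16
  Studio work 96 × 0.11 = 10.56
  Discussion 52 × 0.13 = 6.76
  Oral exam 63 × 0.44 = 27.72
Sum = 67.8625
67.8625 < 75 → No Credit

No Credit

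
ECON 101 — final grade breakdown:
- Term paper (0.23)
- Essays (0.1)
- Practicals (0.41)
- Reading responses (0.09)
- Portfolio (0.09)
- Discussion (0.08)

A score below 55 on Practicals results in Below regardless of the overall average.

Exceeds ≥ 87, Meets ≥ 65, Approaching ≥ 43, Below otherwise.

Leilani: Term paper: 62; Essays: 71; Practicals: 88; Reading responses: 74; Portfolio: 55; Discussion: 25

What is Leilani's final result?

Meets

Practicals score 88 ≥ 55: minimum met.
Weighted total:
  Term paper 62 × 0.23 = 14.26
  Essays 71 × 0.1 = 7.1
  Practicals 88 × 0.41 = 36.08
  Reading responses 74 × 0.09 = 6.66
  Portfolio 55 × 0.09 = 4.95
  Discussion 25 × 0.08 = 2
Sum = 71.05
71.05 is ≥ 65 and < 87 → Meets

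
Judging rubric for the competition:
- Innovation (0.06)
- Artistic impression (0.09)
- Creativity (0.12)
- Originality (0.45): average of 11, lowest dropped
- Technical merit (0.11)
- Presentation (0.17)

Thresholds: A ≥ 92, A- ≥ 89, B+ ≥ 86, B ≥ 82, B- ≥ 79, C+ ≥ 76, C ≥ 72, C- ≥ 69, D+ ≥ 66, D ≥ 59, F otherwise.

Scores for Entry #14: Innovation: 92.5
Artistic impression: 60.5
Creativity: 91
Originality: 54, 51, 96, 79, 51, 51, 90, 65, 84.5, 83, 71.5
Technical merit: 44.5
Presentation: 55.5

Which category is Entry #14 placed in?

Originality: drop 51 → average of remaining 10 = 725/10 = 72.5
Weighted total:
  Innovation 92.5 × 0.06 = 5.55
  Artistic impression 60.5 × 0.09 = 5.445
  Creativity 91 × 0.12 = 10.92
  Originality 72.5 × 0.45 = 32.625
  Technical merit 44.5 × 0.11 = 4.895
  Presentation 55.5 × 0.17 = 9.435
Sum = 68.87
68.87 is ≥ 66 and < 69 → D+

D+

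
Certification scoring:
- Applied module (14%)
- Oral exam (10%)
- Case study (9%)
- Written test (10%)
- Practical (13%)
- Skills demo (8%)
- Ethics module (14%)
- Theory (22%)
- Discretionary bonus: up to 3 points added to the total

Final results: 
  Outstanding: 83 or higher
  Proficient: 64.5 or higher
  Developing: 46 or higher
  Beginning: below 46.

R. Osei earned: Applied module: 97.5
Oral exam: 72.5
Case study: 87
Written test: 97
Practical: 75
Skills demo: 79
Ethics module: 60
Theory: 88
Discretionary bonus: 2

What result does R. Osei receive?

Outstanding

Weighted total:
  Applied module 97.5 × 0.14 = 13.65
  Oral exam 72.5 × 0.1 = 7.25
  Case study 87 × 0.09 = 7.83
  Written test 97 × 0.1 = 9.7
  Practical 75 × 0.13 = 9.75
  Skills demo 79 × 0.08 = 6.32
  Ethics module 60 × 0.14 = 8.4
  Theory 88 × 0.22 = 19.36
Sum = 82.26
Discretionary bonus: 82.26 + 2 = 84.26
84.26 ≥ 83 → Outstanding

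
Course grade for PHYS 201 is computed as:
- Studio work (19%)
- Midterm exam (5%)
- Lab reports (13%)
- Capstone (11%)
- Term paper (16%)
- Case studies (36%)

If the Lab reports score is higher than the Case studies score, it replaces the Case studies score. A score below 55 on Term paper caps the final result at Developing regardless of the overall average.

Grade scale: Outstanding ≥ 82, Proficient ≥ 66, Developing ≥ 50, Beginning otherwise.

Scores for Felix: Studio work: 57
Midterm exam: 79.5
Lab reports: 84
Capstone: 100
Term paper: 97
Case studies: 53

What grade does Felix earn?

Outstanding

Lab reports (84) > Case studies (53), so Case studies counts as 84.
Term paper score 97 ≥ 55: minimum met.
Weighted total:
  Studio work 57 × 0.19 = 10.83
  Midterm exam 79.5 × 0.05 = 3.975
  Lab reports 84 × 0.13 = 10.92
  Capstone 100 × 0.11 = 11
  Term paper 97 × 0.16 = 15.52
  Case studies 84 × 0.36 = 30.24
Sum = 82.485
82.485 ≥ 82 → Outstanding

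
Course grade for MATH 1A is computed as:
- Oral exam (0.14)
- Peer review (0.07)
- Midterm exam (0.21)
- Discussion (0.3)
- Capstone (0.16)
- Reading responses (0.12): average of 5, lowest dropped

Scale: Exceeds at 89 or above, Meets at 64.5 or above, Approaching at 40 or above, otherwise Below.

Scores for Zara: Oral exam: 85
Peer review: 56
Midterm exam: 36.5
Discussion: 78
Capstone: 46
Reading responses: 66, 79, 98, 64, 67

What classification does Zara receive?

Approaching

Reading responses: drop 64 → average of remaining 4 = 310/4 = 77.5
Weighted total:
  Oral exam 85 × 0.14 = 11.9
  Peer review 56 × 0.07 = 3.92
  Midterm exam 36.5 × 0.21 = 7.665
  Discussion 78 × 0.3 = 23.4
  Capstone 46 × 0.16 = 7.36
  Reading responses 77.5 × 0.12 = 9.3
Sum = 63.545
63.545 is ≥ 40 and < 64.5 → Approaching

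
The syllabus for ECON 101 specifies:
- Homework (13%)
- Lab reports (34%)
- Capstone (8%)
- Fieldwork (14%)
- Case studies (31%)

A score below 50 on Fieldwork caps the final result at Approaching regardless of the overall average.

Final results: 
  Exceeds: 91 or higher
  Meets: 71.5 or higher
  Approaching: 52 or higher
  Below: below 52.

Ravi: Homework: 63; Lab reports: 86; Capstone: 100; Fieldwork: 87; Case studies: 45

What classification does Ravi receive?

Fieldwork score 87 ≥ 50: minimum met.
Weighted total:
  Homework 63 × 0.13 = 8.19
  Lab reports 86 × 0.34 = 29.24
  Capstone 100 × 0.08 = 8
  Fieldwork 87 × 0.14 = 12.18
  Case studies 45 × 0.31 = 13.95
Sum = 71.56
71.56 is ≥ 71.5 and < 91 → Meets

Meets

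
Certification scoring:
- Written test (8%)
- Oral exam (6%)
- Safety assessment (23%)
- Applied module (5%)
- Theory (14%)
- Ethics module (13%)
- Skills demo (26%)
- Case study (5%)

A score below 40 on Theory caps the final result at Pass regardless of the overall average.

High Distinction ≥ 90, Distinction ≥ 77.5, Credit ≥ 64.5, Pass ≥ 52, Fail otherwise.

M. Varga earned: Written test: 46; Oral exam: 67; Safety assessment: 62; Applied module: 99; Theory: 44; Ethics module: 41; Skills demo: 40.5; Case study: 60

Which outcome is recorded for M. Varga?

Fail

Theory score 44 ≥ 40: minimum met.
Weighted total:
  Written test 46 × 0.08 = 3.68
  Oral exam 67 × 0.06 = 4.02
  Safety assessment 62 × 0.23 = 14.26
  Applied module 99 × 0.05 = 4.95
  Theory 44 × 0.14 = 6.16
  Ethics module 41 × 0.13 = 5.33
  Skills demo 40.5 × 0.26 = 10.53
  Case study 60 × 0.05 = 3
Sum = 51.93
51.93 < 52 → Fail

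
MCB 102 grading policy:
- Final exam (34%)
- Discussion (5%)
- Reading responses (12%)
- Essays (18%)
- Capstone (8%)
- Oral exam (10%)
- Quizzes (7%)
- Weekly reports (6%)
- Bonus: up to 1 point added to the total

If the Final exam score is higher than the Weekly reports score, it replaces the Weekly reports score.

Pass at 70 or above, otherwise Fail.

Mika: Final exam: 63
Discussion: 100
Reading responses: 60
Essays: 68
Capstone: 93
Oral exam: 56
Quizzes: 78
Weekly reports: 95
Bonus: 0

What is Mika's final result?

Pass

Final exam (63) ≤ Weekly reports (95), so Weekly reports stays at 95.
Weighted total:
  Final exam 63 × 0.34 = 21.42
  Discussion 100 × 0.05 = 5
  Reading responses 60 × 0.12 = 7.2
  Essays 68 × 0.18 = 12.24
  Capstone 93 × 0.08 = 7.44
  Oral exam 56 × 0.1 = 5.6
  Quizzes 78 × 0.07 = 5.46
  Weekly reports 95 × 0.06 = 5.7
Sum = 70.06
Bonus: 70.06 + 0 = 70.06
70.06 ≥ 70 → Pass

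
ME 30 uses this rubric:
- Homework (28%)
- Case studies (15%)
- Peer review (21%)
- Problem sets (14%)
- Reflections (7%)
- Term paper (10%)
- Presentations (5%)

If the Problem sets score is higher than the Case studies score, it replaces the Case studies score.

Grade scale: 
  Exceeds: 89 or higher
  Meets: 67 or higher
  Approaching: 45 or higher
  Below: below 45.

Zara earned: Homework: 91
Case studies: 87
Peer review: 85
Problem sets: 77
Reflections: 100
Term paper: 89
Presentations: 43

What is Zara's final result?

Problem sets (77) ≤ Case studies (87), so Case studies stays at 87.
Weighted total:
  Homework 91 × 0.28 = 25.48
  Case studies 87 × 0.15 = 13.05
  Peer review 85 × 0.21 = 17.85
  Problem sets 77 × 0.14 = 10.78
  Reflections 100 × 0.07 = 7
  Term paper 89 × 0.1 = 8.9
  Presentations 43 × 0.05 = 2.15
Sum = 85.21
85.21 is ≥ 67 and < 89 → Meets

Meets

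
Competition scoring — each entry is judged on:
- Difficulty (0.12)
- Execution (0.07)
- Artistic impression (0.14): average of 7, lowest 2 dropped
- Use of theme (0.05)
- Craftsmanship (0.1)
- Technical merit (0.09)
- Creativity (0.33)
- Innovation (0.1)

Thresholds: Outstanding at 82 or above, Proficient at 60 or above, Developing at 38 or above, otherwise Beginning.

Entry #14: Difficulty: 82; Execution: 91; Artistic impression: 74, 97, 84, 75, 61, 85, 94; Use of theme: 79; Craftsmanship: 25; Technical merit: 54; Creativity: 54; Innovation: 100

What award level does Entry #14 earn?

Proficient

Artistic impression: drop 61, 74 → average of remaining 5 = 435/5 = 87
Weighted total:
  Difficulty 82 × 0.12 = 9.84
  Execution 91 × 0.07 = 6.37
  Artistic impression 87 × 0.14 = 12.18
  Use of theme 79 × 0.05 = 3.95
  Craftsmanship 25 × 0.1 = 2.5
  Technical merit 54 × 0.09 = 4.86
  Creativity 54 × 0.33 = 17.82
  Innovation 100 × 0.1 = 10
Sum = 67.52
67.52 is ≥ 60 and < 82 → Proficient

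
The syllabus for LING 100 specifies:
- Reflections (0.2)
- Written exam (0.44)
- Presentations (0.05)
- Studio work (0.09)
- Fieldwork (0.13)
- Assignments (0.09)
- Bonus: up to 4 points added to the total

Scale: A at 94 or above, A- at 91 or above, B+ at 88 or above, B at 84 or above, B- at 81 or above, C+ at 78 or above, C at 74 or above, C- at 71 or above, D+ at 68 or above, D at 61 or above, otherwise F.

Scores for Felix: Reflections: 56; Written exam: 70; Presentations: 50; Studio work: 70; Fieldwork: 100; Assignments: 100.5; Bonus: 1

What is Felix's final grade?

Weighted total:
  Reflections 56 × 0.2 = 11.2
  Written exam 70 × 0.44 = 30.8
  Presentations 50 × 0.05 = 2.5
  Studio work 70 × 0.09 = 6.3
  Fieldwork 100 × 0.13 = 13
  Assignments 100.5 × 0.09 = 9.045
Sum = 72.845
Bonus: 72.845 + 1 = 73.845
73.845 is ≥ 71 and < 74 → C-

C-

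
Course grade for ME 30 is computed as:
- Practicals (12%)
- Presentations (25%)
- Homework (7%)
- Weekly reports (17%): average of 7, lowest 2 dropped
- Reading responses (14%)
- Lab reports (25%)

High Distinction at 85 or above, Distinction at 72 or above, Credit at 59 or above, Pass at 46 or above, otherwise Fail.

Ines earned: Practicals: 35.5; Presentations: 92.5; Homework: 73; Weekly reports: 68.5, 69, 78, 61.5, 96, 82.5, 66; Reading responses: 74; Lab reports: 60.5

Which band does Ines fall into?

Credit

Weekly reports: drop 61.5, 66 → average of remaining 5 = 394/5 = 78.8
Weighted total:
  Practicals 35.5 × 0.12 = 4.26
  Presentations 92.5 × 0.25 = 23.125
  Homework 73 × 0.07 = 5.11
  Weekly reports 78.8 × 0.17 = 13.396
  Reading responses 74 × 0.14 = 10.36
  Lab reports 60.5 × 0.25 = 15.125
Sum = 71.376
71.376 is ≥ 59 and < 72 → Credit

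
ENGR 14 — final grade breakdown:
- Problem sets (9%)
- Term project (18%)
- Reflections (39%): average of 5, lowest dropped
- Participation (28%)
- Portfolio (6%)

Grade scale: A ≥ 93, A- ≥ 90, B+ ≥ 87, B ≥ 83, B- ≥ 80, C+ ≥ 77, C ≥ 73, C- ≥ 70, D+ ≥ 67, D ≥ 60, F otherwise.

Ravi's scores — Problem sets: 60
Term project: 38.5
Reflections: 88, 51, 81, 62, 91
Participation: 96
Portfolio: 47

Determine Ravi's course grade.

C

Reflections: drop 51 → average of remaining 4 = 322/4 = 80.5
Weighted total:
  Problem sets 60 × 0.09 = 5.4
  Term project 38.5 × 0.18 = 6.93
  Reflections 80.5 × 0.39 = 31.395
  Participation 96 × 0.28 = 26.88
  Portfolio 47 × 0.06 = 2.82
Sum = 73.425
73.425 is ≥ 73 and < 77 → C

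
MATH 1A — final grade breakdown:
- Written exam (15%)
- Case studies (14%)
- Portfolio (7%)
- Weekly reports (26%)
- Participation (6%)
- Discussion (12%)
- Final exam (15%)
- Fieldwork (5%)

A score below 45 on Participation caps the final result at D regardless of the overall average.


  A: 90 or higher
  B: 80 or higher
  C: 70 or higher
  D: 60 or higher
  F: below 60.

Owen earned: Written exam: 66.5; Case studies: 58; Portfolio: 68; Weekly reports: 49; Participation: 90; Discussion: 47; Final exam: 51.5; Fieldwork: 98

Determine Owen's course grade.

F

Participation score 90 ≥ 45: minimum met.
Weighted total:
  Written exam 66.5 × 0.15 = 9.975
  Case studies 58 × 0.14 = 8.12
  Portfolio 68 × 0.07 = 4.76
  Weekly reports 49 × 0.26 = 12.74
  Participation 90 × 0.06 = 5.4
  Discussion 47 × 0.12 = 5.64
  Final exam 51.5 × 0.15 = 7.725
  Fieldwork 98 × 0.05 = 4.9
Sum = 59.26
59.26 < 60 → F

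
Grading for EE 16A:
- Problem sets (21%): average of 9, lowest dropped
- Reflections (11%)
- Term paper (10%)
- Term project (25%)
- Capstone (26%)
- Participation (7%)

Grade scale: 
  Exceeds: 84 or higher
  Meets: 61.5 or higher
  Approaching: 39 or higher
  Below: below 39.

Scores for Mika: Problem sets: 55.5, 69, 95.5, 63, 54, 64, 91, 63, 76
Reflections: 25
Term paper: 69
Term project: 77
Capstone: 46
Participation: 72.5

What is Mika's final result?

Approaching

Problem sets: drop 54 → average of remaining 8 = 577/8 = 72.125
Weighted total:
  Problem sets 72.125 × 0.21 = 15.14625
  Reflections 25 × 0.11 = 2.75
  Term paper 69 × 0.1 = 6.9
  Term project 77 × 0.25 = 19.25
  Capstone 46 × 0.26 = 11.96
  Participation 72.5 × 0.07 = 5.075
Sum = 61.08125
61.08125 is ≥ 39 and < 61.5 → Approaching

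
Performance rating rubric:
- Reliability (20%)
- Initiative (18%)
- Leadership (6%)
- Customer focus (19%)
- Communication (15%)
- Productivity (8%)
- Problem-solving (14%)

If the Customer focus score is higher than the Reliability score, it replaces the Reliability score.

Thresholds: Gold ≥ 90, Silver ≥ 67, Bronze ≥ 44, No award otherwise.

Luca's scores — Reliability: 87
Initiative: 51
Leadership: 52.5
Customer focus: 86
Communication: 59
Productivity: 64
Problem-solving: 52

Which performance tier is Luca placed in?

Silver

Customer focus (86) ≤ Reliability (87), so Reliability stays at 87.
Weighted total:
  Reliability 87 × 0.2 = 17.4
  Initiative 51 × 0.18 = 9.18
  Leadership 52.5 × 0.06 = 3.15
  Customer focus 86 × 0.19 = 16.34
  Communication 59 × 0.15 = 8.85
  Productivity 64 × 0.08 = 5.12
  Problem-solving 52 × 0.14 = 7.28
Sum = 67.32
67.32 is ≥ 67 and < 90 → Silver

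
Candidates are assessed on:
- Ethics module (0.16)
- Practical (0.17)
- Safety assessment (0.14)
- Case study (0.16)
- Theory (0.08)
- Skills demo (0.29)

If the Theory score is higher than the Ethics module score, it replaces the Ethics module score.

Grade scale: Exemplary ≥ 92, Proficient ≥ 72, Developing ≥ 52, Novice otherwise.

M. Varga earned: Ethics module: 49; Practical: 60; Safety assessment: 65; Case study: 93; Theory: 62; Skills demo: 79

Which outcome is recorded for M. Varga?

Theory (62) > Ethics module (49), so Ethics module counts as 62.
Weighted total:
  Ethics module 62 × 0.16 = 9.92
  Practical 60 × 0.17 = 10.2
  Safety assessment 65 × 0.14 = 9.1
  Case study 93 × 0.16 = 14.88
  Theory 62 × 0.08 = 4.96
  Skills demo 79 × 0.29 = 22.91
Sum = 71.97
71.97 is ≥ 52 and < 72 → Developing

Developing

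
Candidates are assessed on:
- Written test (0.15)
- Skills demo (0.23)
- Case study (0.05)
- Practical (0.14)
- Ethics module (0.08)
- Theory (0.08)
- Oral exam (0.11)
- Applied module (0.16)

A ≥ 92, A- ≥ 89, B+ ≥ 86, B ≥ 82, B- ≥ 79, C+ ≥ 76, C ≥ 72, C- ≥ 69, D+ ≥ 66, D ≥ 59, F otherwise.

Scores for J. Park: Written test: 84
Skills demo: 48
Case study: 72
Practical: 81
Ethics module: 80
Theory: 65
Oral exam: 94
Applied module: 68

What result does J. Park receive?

C-

Weighted total:
  Written test 84 × 0.15 = 12.6
  Skills demo 48 × 0.23 = 11.04
  Case study 72 × 0.05 = 3.6
  Practical 81 × 0.14 = 11.34
  Ethics module 80 × 0.08 = 6.4
  Theory 65 × 0.08 = 5.2
  Oral exam 94 × 0.11 = 10.34
  Applied module 68 × 0.16 = 10.88
Sum = 71.4
71.4 is ≥ 69 and < 72 → C-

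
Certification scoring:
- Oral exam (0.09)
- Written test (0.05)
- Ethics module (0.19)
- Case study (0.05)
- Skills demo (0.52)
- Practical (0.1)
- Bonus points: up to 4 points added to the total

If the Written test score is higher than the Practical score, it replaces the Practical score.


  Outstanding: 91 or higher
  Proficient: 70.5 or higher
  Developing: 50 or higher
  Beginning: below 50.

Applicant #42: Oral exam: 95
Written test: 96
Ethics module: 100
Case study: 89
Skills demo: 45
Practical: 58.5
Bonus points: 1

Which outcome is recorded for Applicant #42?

Proficient

Written test (96) > Practical (58.5), so Practical counts as 96.
Weighted total:
  Oral exam 95 × 0.09 = 8.55
  Written test 96 × 0.05 = 4.8
  Ethics module 100 × 0.19 = 19
  Case study 89 × 0.05 = 4.45
  Skills demo 45 × 0.52 = 23.4
  Practical 96 × 0.1 = 9.6
Sum = 69.8
Bonus points: 69.8 + 1 = 70.8
70.8 is ≥ 70.5 and < 91 → Proficient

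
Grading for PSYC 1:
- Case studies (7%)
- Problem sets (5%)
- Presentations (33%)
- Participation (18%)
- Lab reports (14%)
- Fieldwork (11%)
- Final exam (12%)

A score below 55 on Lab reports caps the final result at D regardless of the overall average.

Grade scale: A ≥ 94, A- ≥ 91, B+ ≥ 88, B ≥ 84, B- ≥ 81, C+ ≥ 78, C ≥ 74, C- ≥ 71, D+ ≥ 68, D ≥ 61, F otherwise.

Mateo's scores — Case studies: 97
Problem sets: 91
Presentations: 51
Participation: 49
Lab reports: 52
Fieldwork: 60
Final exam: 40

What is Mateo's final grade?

F

Lab reports score 52 < 55: minimum not met.
Weighted total:
  Case studies 97 × 0.07 = 6.79
  Problem sets 91 × 0.05 = 4.55
  Presentations 51 × 0.33 = 16.83
  Participation 49 × 0.18 = 8.82
  Lab reports 52 × 0.14 = 7.28
  Fieldwork 60 × 0.11 = 6.6
  Final exam 40 × 0.12 = 4.8
Sum = 55.67
55.67 would be F; cap at D applies → F.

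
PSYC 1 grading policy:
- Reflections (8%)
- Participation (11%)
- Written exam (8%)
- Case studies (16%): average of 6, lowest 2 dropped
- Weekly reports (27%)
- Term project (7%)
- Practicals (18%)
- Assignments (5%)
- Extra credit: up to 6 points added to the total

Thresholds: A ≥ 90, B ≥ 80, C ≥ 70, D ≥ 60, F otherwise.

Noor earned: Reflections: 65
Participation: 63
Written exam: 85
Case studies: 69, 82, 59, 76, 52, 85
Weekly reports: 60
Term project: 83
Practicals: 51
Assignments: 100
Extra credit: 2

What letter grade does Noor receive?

D

Case studies: drop 52, 59 → average of remaining 4 = 312/4 = 78
Weighted total:
  Reflections 65 × 0.08 = 5.2
  Participation 63 × 0.11 = 6.93
  Written exam 85 × 0.08 = 6.8
  Case studies 78 × 0.16 = 12.48
  Weekly reports 60 × 0.27 = 16.2
  Term project 83 × 0.07 = 5.81
  Practicals 51 × 0.18 = 9.18
  Assignments 100 × 0.05 = 5
Sum = 67.6
Extra credit: 67.6 + 2 = 69.6
69.6 is ≥ 60 and < 70 → D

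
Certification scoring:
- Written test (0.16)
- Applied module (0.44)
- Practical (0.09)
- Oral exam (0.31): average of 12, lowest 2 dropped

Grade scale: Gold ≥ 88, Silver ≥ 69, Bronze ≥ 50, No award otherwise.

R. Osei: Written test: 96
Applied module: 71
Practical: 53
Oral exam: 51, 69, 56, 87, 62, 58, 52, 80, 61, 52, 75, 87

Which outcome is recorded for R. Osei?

Silver

Oral exam: drop 51, 52 → average of remaining 10 = 687/10 = 68.7
Weighted total:
  Written test 96 × 0.16 = 15.36
  Applied module 71 × 0.44 = 31.24
  Practical 53 × 0.09 = 4.77
  Oral exam 68.7 × 0.31 = 21.297
Sum = 72.667
72.667 is ≥ 69 and < 88 → Silver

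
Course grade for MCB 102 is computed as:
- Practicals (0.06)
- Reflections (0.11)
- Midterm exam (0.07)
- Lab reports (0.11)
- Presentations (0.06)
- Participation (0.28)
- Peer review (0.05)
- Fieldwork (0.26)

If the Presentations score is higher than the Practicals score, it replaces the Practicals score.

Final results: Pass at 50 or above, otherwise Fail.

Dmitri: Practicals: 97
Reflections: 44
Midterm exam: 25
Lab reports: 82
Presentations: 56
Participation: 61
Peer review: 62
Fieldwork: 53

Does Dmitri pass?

Pass

Presentations (56) ≤ Practicals (97), so Practicals stays at 97.
Weighted total:
  Practicals 97 × 0.06 = 5.82
  Reflections 44 × 0.11 = 4.84
  Midterm exam 25 × 0.07 = 1.75
  Lab reports 82 × 0.11 = 9.02
  Presentations 56 × 0.06 = 3.36
  Participation 61 × 0.28 = 17.08
  Peer review 62 × 0.05 = 3.1
  Fieldwork 53 × 0.26 = 13.78
Sum = 58.75
58.75 ≥ 50 → Pass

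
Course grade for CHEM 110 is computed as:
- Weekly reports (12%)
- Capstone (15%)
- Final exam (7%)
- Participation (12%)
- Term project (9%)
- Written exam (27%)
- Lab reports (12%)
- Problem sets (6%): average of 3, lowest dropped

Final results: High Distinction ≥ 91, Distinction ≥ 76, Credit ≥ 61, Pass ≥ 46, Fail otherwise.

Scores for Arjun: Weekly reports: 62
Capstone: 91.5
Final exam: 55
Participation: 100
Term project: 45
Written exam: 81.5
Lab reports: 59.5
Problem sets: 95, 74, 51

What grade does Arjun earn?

Problem sets: drop 51 → average of remaining 2 = 169/2 = 84.5
Weighted total:
  Weekly reports 62 × 0.12 = 7.44
  Capstone 91.5 × 0.15 = 13.725
  Final exam 55 × 0.07 = 3.85
  Participation 100 × 0.12 = 12
  Term project 45 × 0.09 = 4.05
  Written exam 81.5 × 0.27 = 22.005
  Lab reports 59.5 × 0.12 = 7.14
  Problem sets 84.5 × 0.06 = 5.07
Sum = 75.28
75.28 is ≥ 61 and < 76 → Credit

Credit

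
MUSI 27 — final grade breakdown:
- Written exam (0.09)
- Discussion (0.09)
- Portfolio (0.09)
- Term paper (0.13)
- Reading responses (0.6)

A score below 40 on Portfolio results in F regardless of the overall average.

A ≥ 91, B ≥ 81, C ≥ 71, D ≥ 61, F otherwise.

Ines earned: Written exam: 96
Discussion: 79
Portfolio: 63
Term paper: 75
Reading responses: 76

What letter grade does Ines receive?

C

Portfolio score 63 ≥ 40: minimum met.
Weighted total:
  Written exam 96 × 0.09 = 8.64
  Discussion 79 × 0.09 = 7.11
  Portfolio 63 × 0.09 = 5.67
  Term paper 75 × 0.13 = 9.75
  Reading responses 76 × 0.6 = 45.6
Sum = 76.77
76.77 is ≥ 71 and < 81 → C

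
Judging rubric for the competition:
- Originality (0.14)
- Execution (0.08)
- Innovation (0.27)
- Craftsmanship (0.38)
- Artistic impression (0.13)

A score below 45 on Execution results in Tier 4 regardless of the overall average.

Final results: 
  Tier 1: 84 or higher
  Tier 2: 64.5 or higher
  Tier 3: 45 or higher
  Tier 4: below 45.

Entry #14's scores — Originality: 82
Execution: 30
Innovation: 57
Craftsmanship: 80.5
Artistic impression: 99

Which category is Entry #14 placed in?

Tier 4

Execution score 30 < 45: minimum not met.
Weighted total:
  Originality 82 × 0.14 = 11.48
  Execution 30 × 0.08 = 2.4
  Innovation 57 × 0.27 = 15.39
  Craftsmanship 80.5 × 0.38 = 30.59
  Artistic impression 99 × 0.13 = 12.87
Sum = 72.73
Because the Execution minimum was not met, the result is Tier 4.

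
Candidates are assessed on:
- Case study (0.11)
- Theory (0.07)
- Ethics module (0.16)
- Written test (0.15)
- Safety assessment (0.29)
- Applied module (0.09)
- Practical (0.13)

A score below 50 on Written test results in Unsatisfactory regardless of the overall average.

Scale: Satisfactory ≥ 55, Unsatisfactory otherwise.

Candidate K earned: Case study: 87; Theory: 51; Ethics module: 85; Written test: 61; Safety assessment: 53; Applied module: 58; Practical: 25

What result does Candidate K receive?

Written test score 61 ≥ 50: minimum met.
Weighted total:
  Case study 87 × 0.11 = 9.57
  Theory 51 × 0.07 = 3.57
  Ethics module 85 × 0.16 = 13.6
  Written test 61 × 0.15 = 9.15
  Safety assessment 53 × 0.29 = 15.37
  Applied module 58 × 0.09 = 5.22
  Practical 25 × 0.13 = 3.25
Sum = 59.73
59.73 ≥ 55 → Satisfactory

Satisfactory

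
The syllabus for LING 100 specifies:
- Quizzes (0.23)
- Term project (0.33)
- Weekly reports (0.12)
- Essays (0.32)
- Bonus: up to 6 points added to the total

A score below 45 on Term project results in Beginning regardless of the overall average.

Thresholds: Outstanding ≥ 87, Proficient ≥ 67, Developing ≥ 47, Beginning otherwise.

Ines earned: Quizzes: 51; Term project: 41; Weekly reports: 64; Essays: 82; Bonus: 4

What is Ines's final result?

Term project score 41 < 45: minimum not met.
Weighted total:
  Quizzes 51 × 0.23 = 11.73
  Term project 41 × 0.33 = 13.53
  Weekly reports 64 × 0.12 = 7.68
  Essays 82 × 0.32 = 26.24
Sum = 59.18
Bonus: 59.18 + 4 = 63.18
Because the Term project minimum was not met, the result is Beginning.

Beginning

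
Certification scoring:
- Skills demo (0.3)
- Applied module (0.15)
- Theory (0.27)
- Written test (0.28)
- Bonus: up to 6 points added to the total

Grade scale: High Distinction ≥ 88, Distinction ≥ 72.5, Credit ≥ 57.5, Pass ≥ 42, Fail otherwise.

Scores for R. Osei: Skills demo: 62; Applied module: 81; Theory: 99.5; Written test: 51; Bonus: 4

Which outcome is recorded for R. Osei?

Weighted total:
  Skills demo 62 × 0.3 = 18.6
  Applied module 81 × 0.15 = 12.15
  Theory 99.5 × 0.27 = 26.865
  Written test 51 × 0.28 = 14.28
Sum = 71.895
Bonus: 71.895 + 4 = 75.895
75.895 is ≥ 72.5 and < 88 → Distinction

Distinction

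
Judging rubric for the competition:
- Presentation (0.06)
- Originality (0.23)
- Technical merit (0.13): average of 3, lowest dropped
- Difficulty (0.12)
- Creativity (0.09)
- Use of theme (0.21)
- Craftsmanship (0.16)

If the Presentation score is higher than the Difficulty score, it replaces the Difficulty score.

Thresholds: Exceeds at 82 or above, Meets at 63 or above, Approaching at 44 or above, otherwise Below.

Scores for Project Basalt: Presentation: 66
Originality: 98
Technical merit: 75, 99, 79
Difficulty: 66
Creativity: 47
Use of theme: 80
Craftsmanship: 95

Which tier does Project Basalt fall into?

Technical merit: drop 75 → average of remaining 2 = 178/2 = 89
Presentation (66) ≤ Difficulty (66), so Difficulty stays at 66.
Weighted total:
  Presentation 66 × 0.06 = 3.96
  Originality 98 × 0.23 = 22.54
  Technical merit 89 × 0.13 = 11.57
  Difficulty 66 × 0.12 = 7.92
  Creativity 47 × 0.09 = 4.23
  Use of theme 80 × 0.21 = 16.8
  Craftsmanship 95 × 0.16 = 15.2
Sum = 82.22
82.22 ≥ 82 → Exceeds

Exceeds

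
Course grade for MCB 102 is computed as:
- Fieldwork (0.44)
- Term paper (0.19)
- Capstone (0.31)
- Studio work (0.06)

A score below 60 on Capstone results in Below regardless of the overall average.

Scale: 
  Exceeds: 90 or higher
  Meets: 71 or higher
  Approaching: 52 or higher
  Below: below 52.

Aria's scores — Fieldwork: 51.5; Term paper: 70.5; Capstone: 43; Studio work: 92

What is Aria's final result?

Below

Capstone score 43 < 60: minimum not met.
Weighted total:
  Fieldwork 51.5 × 0.44 = 22.66
  Term paper 70.5 × 0.19 = 13.395
  Capstone 43 × 0.31 = 13.33
  Studio work 92 × 0.06 = 5.52
Sum = 54.905
Because the Capstone minimum was not met, the result is Below.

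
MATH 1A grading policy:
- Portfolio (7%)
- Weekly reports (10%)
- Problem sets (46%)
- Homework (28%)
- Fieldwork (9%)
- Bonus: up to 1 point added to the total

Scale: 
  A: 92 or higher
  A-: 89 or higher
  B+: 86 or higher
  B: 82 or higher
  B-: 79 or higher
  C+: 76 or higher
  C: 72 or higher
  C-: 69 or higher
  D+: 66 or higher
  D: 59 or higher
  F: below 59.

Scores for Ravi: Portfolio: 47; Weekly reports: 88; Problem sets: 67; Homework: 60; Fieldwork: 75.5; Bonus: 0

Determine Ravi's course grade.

Weighted total:
  Portfolio 47 × 0.07 = 3.29
  Weekly reports 88 × 0.1 = 8.8
  Problem sets 67 × 0.46 = 30.82
  Homework 60 × 0.28 = 16.8
  Fieldwork 75.5 × 0.09 = 6.795
Sum = 66.505
Bonus: 66.505 + 0 = 66.505
66.505 is ≥ 66 and < 69 → D+

D+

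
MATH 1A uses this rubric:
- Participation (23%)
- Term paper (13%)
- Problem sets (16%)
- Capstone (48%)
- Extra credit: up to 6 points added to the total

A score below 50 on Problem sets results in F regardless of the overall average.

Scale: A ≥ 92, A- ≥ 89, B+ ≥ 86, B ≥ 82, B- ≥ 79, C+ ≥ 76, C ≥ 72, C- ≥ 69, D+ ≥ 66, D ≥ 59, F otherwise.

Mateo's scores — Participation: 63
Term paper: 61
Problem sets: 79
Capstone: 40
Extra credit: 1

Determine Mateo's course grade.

F

Problem sets score 79 ≥ 50: minimum met.
Weighted total:
  Participation 63 × 0.23 = 14.49
  Term paper 61 × 0.13 = 7.93
  Problem sets 79 × 0.16 = 12.64
  Capstone 40 × 0.48 = 19.2
Sum = 54.26
Extra credit: 54.26 + 1 = 55.26
55.26 < 59 → F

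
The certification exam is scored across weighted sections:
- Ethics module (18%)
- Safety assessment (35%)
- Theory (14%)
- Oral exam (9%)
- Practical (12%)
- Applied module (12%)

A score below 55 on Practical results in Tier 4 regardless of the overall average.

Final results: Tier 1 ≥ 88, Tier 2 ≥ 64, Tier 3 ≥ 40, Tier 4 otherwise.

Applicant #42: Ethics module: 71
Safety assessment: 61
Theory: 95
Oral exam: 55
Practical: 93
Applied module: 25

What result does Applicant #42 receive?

Practical score 93 ≥ 55: minimum met.
Weighted total:
  Ethics module 71 × 0.18 = 12.78
  Safety assessment 61 × 0.35 = 21.35
  Theory 95 × 0.14 = 13.3
  Oral exam 55 × 0.09 = 4.95
  Practical 93 × 0.12 = 11.16
  Applied module 25 × 0.12 = 3
Sum = 66.54
66.54 is ≥ 64 and < 88 → Tier 2

Tier 2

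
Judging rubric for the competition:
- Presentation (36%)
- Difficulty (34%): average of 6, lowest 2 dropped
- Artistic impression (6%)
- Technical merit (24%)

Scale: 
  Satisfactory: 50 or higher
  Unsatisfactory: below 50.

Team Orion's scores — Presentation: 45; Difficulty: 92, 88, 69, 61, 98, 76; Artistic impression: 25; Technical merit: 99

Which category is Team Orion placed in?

Satisfactory

Difficulty: drop 61, 69 → average of remaining 4 = 354/4 = 88.5
Weighted total:
  Presentation 45 × 0.36 = 16.2
  Difficulty 88.5 × 0.34 = 30.09
  Artistic impression 25 × 0.06 = 1.5
  Technical merit 99 × 0.24 = 23.76
Sum = 71.55
71.55 ≥ 50 → Satisfactory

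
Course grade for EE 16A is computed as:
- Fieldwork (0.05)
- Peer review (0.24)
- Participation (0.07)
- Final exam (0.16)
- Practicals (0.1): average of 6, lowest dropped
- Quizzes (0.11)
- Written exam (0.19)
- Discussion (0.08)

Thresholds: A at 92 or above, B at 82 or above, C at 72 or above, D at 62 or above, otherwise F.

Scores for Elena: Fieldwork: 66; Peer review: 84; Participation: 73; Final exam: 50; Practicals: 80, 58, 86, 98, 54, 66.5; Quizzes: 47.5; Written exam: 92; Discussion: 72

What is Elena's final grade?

C

Practicals: drop 54 → average of remaining 5 = 388.5/5 = 77.7
Weighted total:
  Fieldwork 66 × 0.05 = 3.3
  Peer review 84 × 0.24 = 20.16
  Participation 73 × 0.07 = 5.11
  Final exam 50 × 0.16 = 8
  Practicals 77.7 × 0.1 = 7.77
  Quizzes 47.5 × 0.11 = 5.225
  Written exam 92 × 0.19 = 17.48
  Discussion 72 × 0.08 = 5.76
Sum = 72.805
72.805 is ≥ 72 and < 82 → C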